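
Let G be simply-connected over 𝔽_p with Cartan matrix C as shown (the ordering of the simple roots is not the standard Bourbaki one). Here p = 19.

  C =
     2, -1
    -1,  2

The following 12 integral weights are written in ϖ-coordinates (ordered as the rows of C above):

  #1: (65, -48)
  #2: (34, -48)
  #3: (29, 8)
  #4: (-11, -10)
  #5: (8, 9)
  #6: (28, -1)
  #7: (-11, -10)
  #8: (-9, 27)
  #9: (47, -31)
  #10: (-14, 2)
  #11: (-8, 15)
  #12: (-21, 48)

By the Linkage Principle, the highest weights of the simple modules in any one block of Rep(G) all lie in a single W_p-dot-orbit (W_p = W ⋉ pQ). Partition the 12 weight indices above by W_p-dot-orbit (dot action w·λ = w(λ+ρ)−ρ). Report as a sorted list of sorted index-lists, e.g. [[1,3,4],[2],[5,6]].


Dynkin diagram of C (from the 2 off-diagonal −1 entries): A_2.

Ā_19 reps of the 12 weights (A_2, coords as presented):

  λ_1 → (9, 10) · λ_2 → (7, 9) · λ_3 → (1, 10) · λ_4 → (9, 10) · λ_5 → (9, 10) · λ_6 → (9, 10) · λ_7 → (9, 10) · λ_8 → (1, 10) · λ_9 → (1, 10) · λ_10 → (3, 10) · λ_11 → (7, 9) · λ_12 → (1, 10)

Grouping the 12 weights by Ā_19-representative: 4 linkage classes.

[[1, 4, 5, 6, 7], [2, 11], [3, 8, 9, 12], [10]]


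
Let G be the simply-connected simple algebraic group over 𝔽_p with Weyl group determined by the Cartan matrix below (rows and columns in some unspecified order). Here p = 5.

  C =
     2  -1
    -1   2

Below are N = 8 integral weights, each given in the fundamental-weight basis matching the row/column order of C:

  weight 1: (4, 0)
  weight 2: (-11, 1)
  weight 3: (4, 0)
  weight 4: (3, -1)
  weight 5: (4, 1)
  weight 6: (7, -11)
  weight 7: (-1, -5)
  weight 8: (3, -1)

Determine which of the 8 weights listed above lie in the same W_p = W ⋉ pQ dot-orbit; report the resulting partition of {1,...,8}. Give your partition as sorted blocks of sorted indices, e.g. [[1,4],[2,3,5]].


A_2 Cartan matrix, 2 simple roots permuted; ρ=(1,1).

Each λ_j+ρ reduced to Ā_5; 2-tuples below use C's row order:

    1: (4, 0)
    2: (3, 0)
    3: (4, 0)
    4: (4, 0)
    5: (3, 0)
    6: (3, 0)
    7: (4, 0)
    8: (4, 0)

Grouping the 8 weights by Ā_5-representative: 2 linkage classes.

[[1, 3, 4, 7, 8], [2, 5, 6]]


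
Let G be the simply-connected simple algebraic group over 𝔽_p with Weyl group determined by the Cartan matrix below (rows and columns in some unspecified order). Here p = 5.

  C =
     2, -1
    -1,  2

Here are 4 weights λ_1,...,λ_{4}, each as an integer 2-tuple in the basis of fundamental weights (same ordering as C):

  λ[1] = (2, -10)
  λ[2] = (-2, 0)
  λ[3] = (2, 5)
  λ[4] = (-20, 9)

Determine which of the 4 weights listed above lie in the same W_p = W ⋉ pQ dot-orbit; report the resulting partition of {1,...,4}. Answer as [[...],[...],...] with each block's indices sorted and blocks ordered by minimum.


Dynkin diagram of C (from the 2 off-diagonal −1 entries): A_2.

W_5-reps of the 4 weights in Ā_5 (same 2-coord order as C):

  λ_1 → (1, 1);  λ_2 → (1, 0);  λ_3 → (1, 1);  λ_4 → (1, 0)

These 4 weights hit 2 W_5-dot-orbits; sizes (2, 2):

[[1, 3], [2, 4]]


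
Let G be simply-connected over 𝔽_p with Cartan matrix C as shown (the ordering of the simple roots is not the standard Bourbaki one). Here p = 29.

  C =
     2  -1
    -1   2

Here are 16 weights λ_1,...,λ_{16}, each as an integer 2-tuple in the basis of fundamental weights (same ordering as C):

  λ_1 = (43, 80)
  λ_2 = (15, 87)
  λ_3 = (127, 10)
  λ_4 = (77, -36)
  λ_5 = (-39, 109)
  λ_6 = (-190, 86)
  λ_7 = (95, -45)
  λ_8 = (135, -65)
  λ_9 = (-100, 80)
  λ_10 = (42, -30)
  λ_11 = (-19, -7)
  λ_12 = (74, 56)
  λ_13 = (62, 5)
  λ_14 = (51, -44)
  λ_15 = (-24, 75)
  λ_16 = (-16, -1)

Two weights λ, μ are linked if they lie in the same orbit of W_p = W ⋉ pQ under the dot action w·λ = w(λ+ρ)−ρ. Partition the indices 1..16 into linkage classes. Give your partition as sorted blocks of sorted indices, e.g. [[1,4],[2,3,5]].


Root system A_2: the 2×2 matrix C matches after relabeling.

Each λ_j+ρ reduced to Ā_29; 2-tuples below use C's row order:

  [1] (14, 9);  [2] (16, 1);  [3] (6, 12);  [4] (14, 6);  [5] (14, 6);  [6] (0, 15);  [7] (14, 6);  [8] (14, 6);  [9] (6, 12);  [10] (0, 15);  [11] (6, 18);  [12] (16, 1);  [13] (6, 18);  [14] (14, 6);  [15] (6, 18);  [16] (0, 15)

Grouping the 16 weights by Ā_29-representative: 6 linkage classes.

[[1], [2, 12], [3, 9], [4, 5, 7, 8, 14], [6, 10, 16], [11, 13, 15]]


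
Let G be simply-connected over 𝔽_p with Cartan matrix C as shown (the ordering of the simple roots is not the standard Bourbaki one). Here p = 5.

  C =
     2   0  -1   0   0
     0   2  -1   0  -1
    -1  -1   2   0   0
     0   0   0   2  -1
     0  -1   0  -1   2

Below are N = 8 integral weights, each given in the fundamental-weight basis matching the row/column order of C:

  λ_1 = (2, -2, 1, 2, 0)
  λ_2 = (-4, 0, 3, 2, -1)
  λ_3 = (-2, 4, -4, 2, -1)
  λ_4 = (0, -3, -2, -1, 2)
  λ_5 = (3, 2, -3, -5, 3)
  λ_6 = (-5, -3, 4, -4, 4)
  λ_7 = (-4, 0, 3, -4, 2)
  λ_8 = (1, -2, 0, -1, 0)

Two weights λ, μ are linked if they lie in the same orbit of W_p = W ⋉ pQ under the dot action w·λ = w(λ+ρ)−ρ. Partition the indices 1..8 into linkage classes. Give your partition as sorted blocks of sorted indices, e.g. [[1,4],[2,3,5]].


Cartan matrix: type A_5 (|W|=720); un-permuting the 5 rows.

λ_j+ρ reflected into Ā_5 (⟨·,θ^∨⟩≤5); 5-tuples as given:

  1: (0, 1, 1, 0, 0);  2: (0, 1, 1, 0, 0);  3: (0, 1, 1, 0, 0);  4: (2, 1, 0, 0, 0);  5: (2, 1, 0, 0, 0);  6: (0, 1, 1, 0, 0);  7: (0, 1, 1, 0, 0);  8: (2, 1, 0, 0, 0)

Grouping the 8 weights by Ā_5-representative: 2 linkage classes.

[[1, 2, 3, 6, 7], [4, 5, 8]]


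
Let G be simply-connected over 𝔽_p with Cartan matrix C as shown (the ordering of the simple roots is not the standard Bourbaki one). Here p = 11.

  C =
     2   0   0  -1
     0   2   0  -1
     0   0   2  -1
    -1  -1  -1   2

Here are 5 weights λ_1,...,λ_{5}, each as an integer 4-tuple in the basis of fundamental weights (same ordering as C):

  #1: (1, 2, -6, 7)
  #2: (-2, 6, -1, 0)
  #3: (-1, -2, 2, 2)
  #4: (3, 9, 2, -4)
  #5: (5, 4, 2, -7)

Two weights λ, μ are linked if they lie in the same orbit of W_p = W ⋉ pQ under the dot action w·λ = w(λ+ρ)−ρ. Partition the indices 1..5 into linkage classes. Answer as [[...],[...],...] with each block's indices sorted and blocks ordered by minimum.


D_4 Cartan matrix, 4 simple roots permuted; ρ=(1,1,1,1).

W_11-reps of the 5 weights in Ā_11 (same 4-coord order as C):

  [1] (0, 1, 3, 2)
  [2] (1, 7, 0, 0)
  [3] (0, 1, 3, 2)
  [4] (1, 7, 0, 0)
  [5] (0, 1, 3, 2)

2 distinct reps among the 5 weights ⇒ 2 W_11-linkage classes:

[[1, 3, 5], [2, 4]]


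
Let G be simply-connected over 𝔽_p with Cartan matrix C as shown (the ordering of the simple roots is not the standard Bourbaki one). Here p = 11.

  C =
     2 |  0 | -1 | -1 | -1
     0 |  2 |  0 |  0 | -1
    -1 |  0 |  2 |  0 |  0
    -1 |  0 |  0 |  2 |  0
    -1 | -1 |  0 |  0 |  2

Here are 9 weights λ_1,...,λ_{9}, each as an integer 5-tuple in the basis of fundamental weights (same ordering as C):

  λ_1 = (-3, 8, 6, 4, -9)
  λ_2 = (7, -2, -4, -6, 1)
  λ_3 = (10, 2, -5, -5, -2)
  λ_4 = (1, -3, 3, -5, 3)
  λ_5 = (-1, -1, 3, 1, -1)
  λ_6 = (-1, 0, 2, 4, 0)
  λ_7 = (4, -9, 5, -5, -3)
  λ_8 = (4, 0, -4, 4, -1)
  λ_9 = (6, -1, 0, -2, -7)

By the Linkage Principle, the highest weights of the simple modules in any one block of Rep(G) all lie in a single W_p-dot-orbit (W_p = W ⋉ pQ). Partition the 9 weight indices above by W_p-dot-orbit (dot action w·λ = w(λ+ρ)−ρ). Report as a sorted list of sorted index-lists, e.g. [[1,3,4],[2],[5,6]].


C ↔ D_5 under row/col permutation; |W(D_5)| = 1920.

λ_j+ρ reflected into Ā_11 (⟨·,θ^∨⟩≤11); 5-tuples as given:

  [1] (0, 1, 3, 5, 1) · [2] (0, 1, 3, 5, 1) · [3] (2, 2, 2, 2, 0) · [4] (2, 2, 2, 2, 0) · [5] (0, 0, 4, 2, 0) · [6] (0, 1, 3, 5, 1) · [7] (0, 1, 3, 5, 1) · [8] (0, 1, 3, 5, 1) · [9] (0, 6, 1, 1, 0)

The 9 indices split into 4 linkage classes (same alcove rep ⇔ same W_11-dot-orbit):

[[1, 2, 6, 7, 8], [3, 4], [5], [9]]


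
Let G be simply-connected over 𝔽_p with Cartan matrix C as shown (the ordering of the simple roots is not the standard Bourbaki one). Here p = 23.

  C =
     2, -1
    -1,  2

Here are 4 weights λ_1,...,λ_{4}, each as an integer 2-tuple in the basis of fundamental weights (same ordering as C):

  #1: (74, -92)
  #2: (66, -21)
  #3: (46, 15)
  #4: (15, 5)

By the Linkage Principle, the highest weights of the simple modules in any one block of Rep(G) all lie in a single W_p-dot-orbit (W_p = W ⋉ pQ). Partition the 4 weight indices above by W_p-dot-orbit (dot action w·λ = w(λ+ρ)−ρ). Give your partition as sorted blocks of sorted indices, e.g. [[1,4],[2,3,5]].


Type A_2, rank 2, |W|=6; reorder rows/cols to standard.

Alcove-folded reps (p=23, 4 weights, presented ϖ-order):

  λ_1+ρ ↦ (16, 6);  λ_2+ρ ↦ (20, 2);  λ_3+ρ ↦ (16, 6);  λ_4+ρ ↦ (16, 6)

Grouping the 4 weights by Ā_23-representative: 2 linkage classes.

[[1, 3, 4], [2]]


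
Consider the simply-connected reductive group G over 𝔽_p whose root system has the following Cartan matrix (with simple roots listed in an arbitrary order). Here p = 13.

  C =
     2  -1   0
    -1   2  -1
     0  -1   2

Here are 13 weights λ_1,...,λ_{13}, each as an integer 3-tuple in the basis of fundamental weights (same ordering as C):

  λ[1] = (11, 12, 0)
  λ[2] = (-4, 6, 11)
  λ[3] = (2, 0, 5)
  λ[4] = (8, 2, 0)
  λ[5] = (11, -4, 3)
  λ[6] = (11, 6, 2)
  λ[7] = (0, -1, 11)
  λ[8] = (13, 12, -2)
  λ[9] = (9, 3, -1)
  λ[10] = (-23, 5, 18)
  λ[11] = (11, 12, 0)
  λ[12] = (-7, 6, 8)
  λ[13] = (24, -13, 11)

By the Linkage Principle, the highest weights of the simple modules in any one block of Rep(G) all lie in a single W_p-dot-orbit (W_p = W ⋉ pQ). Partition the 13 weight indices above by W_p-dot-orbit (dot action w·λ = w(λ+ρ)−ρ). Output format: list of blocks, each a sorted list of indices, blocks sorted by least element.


Root system A_3: the 3×3 matrix C matches after relabeling.

Each λ_j+ρ reduced to Ā_13; 3-tuples below use C's row order:

    λ_1+ρ ↦ (1, 0, 12)
    λ_2+ρ ↦ (3, 1, 6)
    λ_3+ρ ↦ (3, 1, 6)
    λ_4+ρ ↦ (9, 3, 1)
    λ_5+ρ ↦ (9, 3, 1)
    λ_6+ρ ↦ (3, 1, 6)
    λ_7+ρ ↦ (1, 0, 12)
    λ_8+ρ ↦ (1, 0, 12)
    λ_9+ρ ↦ (9, 3, 1)
    λ_10+ρ ↦ (3, 1, 6)
    λ_11+ρ ↦ (1, 0, 12)
    λ_12+ρ ↦ (3, 1, 6)
    λ_13+ρ ↦ (1, 0, 12)

The 13 indices split into 3 linkage classes (same alcove rep ⇔ same W_13-dot-orbit):

[[1, 7, 8, 11, 13], [2, 3, 6, 10, 12], [4, 5, 9]]


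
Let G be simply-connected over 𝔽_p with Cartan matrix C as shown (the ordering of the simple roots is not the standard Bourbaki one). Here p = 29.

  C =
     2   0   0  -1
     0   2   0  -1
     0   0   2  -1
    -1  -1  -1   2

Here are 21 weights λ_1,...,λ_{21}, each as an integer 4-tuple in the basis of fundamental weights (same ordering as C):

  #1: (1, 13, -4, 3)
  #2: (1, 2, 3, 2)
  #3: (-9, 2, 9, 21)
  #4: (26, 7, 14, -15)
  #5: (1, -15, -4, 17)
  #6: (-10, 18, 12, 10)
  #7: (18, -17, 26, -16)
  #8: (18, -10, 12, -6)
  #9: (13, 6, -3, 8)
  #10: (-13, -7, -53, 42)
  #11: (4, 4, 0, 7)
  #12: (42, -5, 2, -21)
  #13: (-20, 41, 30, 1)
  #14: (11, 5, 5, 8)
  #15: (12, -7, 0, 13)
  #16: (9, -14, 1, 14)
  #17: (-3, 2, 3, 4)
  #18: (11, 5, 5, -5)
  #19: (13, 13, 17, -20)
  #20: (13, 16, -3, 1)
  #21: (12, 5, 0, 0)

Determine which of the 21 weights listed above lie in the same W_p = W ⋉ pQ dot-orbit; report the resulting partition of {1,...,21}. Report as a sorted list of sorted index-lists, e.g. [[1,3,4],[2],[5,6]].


Root system D_4: the 4×4 matrix C matches after relabeling.

Folding the 21 weights λ_j+ρ into Ā_29 (reps in the given 4-coord order):

  1: (2, 14, 3, 1)
  2: (2, 3, 4, 3)
  3: (2, 3, 4, 3)
  4: (13, 6, 1, 1)
  5: (2, 14, 3, 1)
  6: (5, 5, 1, 8)
  7: (10, 13, 2, 2)
  8: (5, 5, 1, 8)
  9: (13, 6, 1, 1)
  10: (8, 2, 2, 4)
  11: (5, 5, 1, 8)
  12: (2, 3, 4, 3)
  13: (10, 13, 2, 2)
  14: (8, 2, 2, 4)
  15: (13, 6, 1, 1)
  16: (10, 13, 2, 2)
  17: (2, 3, 4, 3)
  18: (8, 2, 2, 4)
  19: (5, 5, 1, 8)
  20: (10, 13, 2, 2)
  21: (13, 6, 1, 1)

Partition of {1..21} into 6 W_29-dot-orbits:

[[1, 5], [2, 3, 12, 17], [4, 9, 15, 21], [6, 8, 11, 19], [7, 13, 16, 20], [10, 14, 18]]


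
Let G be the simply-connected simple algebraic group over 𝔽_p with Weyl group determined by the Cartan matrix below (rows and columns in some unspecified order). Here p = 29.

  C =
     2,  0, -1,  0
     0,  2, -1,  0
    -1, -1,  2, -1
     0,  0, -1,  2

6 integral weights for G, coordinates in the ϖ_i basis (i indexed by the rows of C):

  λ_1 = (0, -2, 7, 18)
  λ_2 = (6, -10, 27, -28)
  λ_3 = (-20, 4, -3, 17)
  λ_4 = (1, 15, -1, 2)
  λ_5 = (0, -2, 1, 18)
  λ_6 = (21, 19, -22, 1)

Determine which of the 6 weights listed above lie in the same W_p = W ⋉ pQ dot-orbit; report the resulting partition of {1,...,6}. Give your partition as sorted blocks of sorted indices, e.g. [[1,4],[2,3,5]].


Cartan matrix: type D_4 (|W|=192); un-permuting the 4 rows.

W_29-reps of the 6 weights in Ā_29 (same 4-coord order as C):

  λ_1+ρ ↦ (1, 1, 1, 19) · λ_2+ρ ↦ (1, 1, 1, 19) · λ_3+ρ ↦ (2, 16, 0, 3) · λ_4+ρ ↦ (2, 16, 0, 3) · λ_5+ρ ↦ (1, 1, 1, 19) · λ_6+ρ ↦ (1, 1, 1, 19)

These 6 weights hit 2 W_29-dot-orbits; sizes (4, 2):

[[1, 2, 5, 6], [3, 4]]


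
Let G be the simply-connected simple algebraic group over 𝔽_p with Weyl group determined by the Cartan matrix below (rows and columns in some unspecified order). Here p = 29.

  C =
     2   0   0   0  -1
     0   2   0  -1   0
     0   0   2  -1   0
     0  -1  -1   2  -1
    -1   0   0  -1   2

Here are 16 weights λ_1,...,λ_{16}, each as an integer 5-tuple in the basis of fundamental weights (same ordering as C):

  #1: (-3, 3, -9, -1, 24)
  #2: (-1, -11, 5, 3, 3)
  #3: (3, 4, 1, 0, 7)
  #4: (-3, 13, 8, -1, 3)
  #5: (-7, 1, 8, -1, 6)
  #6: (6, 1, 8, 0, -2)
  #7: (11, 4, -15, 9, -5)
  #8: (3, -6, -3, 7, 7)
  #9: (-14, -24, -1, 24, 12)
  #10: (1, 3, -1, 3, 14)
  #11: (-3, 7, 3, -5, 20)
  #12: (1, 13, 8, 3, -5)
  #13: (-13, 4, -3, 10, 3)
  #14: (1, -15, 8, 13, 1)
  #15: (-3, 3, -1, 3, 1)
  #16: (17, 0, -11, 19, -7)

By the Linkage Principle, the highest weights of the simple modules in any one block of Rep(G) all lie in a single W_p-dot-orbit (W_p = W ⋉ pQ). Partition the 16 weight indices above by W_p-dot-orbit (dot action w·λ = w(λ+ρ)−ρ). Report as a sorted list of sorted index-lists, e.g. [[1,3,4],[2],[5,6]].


Type D_5, rank 5, |W|=1920; reorder rows/cols to standard.

Ā_29 reps of the 16 weights (D_5, coords as presented):

  1: (2, 4, 0, 4, 0) · 2: (2, 4, 0, 4, 0) · 3: (4, 5, 2, 1, 8) · 4: (2, 14, 9, 0, 2) · 5: (6, 2, 9, 0, 1) · 6: (6, 2, 9, 0, 1) · 7: (4, 3, 6, 1, 4) · 8: (4, 5, 2, 1, 8) · 9: (2, 14, 9, 0, 2) · 10: (2, 4, 0, 4, 0) · 11: (2, 4, 0, 4, 0) · 12: (2, 14, 9, 0, 2) · 13: (4, 5, 2, 1, 8) · 14: (2, 14, 9, 0, 2) · 15: (2, 4, 0, 4, 0) · 16: (4, 3, 6, 1, 4)

Grouping the 16 weights by Ā_29-representative: 5 linkage classes.

[[1, 2, 10, 11, 15], [3, 8, 13], [4, 9, 12, 14], [5, 6], [7, 16]]


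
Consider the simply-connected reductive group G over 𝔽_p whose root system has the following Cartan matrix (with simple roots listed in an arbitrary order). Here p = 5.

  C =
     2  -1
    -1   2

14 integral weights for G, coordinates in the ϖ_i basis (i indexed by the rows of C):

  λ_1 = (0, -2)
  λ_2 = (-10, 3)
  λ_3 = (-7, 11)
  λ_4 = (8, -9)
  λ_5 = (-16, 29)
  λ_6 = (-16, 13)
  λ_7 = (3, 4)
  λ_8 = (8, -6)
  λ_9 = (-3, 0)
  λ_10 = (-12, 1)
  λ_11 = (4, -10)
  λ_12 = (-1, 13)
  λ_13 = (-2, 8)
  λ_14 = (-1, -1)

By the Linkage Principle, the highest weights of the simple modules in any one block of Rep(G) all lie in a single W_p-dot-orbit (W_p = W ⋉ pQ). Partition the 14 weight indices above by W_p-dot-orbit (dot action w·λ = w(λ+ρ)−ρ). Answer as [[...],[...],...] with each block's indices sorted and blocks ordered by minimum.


C ↔ A_2 under row/col permutation; |W(A_2)| = 6.

Alcove-folded reps (p=5, 14 weights, presented ϖ-order):

  1: (0, 1);  2: (0, 1);  3: (1, 1);  4: (3, 1);  5: (0, 0);  6: (1, 0);  7: (0, 1);  8: (0, 1);  9: (1, 1);  10: (3, 1);  11: (0, 1);  12: (1, 0);  13: (3, 1);  14: (0, 0)

Grouping the 14 weights by Ā_5-representative: 5 linkage classes.

[[1, 2, 7, 8, 11], [3, 9], [4, 10, 13], [5, 14], [6, 12]]


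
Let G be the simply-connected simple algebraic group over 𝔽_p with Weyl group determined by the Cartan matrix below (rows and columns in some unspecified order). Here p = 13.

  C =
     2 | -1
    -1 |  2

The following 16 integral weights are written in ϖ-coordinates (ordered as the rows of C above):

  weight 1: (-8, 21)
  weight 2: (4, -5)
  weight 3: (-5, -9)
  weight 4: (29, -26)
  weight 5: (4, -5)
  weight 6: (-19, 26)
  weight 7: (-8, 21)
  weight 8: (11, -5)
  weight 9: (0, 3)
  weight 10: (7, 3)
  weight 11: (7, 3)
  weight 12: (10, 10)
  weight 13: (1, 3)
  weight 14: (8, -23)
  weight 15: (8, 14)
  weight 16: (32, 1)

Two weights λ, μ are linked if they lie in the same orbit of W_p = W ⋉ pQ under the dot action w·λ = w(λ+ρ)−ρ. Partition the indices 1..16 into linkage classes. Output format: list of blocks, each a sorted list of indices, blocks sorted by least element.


A_2 Cartan matrix, 2 simple roots permuted; ρ=(1,1).

λ_j+ρ reflected into Ā_13 (⟨·,θ^∨⟩≤13); 2-tuples as given:

  λ_1 → (2, 4) · λ_2 → (1, 4) · λ_3 → (8, 4) · λ_4 → (8, 4) · λ_5 → (1, 4) · λ_6 → (1, 4) · λ_7 → (2, 4) · λ_8 → (8, 4) · λ_9 → (1, 4) · λ_10 → (8, 4) · λ_11 → (8, 4) · λ_12 → (2, 2) · λ_13 → (2, 4) · λ_14 → (4, 0) · λ_15 → (2, 2) · λ_16 → (2, 4)

Partition of {1..16} into 5 W_13-dot-orbits:

[[1, 7, 13, 16], [2, 5, 6, 9], [3, 4, 8, 10, 11], [12, 15], [14]]


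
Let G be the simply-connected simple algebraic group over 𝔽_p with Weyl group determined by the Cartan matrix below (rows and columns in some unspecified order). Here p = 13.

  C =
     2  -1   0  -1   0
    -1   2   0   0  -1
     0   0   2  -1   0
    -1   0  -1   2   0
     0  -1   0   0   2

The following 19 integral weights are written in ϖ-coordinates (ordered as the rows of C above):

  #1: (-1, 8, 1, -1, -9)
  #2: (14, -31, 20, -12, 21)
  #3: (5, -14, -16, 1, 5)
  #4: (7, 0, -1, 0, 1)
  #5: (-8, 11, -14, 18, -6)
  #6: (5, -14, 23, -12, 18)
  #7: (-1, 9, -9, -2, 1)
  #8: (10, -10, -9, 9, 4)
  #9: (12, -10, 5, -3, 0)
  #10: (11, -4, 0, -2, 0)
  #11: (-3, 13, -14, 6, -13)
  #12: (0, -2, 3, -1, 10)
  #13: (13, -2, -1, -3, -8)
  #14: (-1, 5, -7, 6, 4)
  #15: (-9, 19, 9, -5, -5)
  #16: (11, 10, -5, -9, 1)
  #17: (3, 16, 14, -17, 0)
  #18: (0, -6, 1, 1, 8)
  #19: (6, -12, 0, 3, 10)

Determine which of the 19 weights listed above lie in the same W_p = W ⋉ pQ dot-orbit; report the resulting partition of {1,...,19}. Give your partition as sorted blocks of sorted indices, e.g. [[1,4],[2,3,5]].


C ↔ A_5 under row/col permutation; |W(A_5)| = 720.

Folding the 19 weights λ_j+ρ into Ā_13 (reps in the given 5-coord order):

  λ_1 → (0, 1, 2, 0, 8);  λ_2 → (2, 1, 0, 2, 4);  λ_3 → (0, 6, 1, 1, 0);  λ_4 → (8, 1, 0, 1, 2);  λ_5 → (0, 6, 1, 1, 0);  λ_6 → (0, 6, 1, 1, 0);  λ_7 → (8, 1, 0, 1, 2);  λ_8 → (2, 1, 0, 2, 4);  λ_9 → (2, 1, 0, 2, 4);  λ_10 → (8, 1, 0, 1, 2);  λ_11 → (0, 6, 1, 1, 0);  λ_12 → (0, 1, 2, 0, 8);  λ_13 → (4, 7, 1, 0, 0);  λ_14 → (0, 6, 1, 1, 0);  λ_15 → (4, 1, 4, 1, 2);  λ_16 → (0, 1, 2, 0, 8);  λ_17 → (4, 1, 4, 1, 2);  λ_18 → (2, 1, 0, 2, 4);  λ_19 → (4, 7, 1, 0, 0)

6 distinct reps among the 19 weights ⇒ 6 W_13-linkage classes:

[[1, 12, 16], [2, 8, 9, 18], [3, 5, 6, 11, 14], [4, 7, 10], [13, 19], [15, 17]]


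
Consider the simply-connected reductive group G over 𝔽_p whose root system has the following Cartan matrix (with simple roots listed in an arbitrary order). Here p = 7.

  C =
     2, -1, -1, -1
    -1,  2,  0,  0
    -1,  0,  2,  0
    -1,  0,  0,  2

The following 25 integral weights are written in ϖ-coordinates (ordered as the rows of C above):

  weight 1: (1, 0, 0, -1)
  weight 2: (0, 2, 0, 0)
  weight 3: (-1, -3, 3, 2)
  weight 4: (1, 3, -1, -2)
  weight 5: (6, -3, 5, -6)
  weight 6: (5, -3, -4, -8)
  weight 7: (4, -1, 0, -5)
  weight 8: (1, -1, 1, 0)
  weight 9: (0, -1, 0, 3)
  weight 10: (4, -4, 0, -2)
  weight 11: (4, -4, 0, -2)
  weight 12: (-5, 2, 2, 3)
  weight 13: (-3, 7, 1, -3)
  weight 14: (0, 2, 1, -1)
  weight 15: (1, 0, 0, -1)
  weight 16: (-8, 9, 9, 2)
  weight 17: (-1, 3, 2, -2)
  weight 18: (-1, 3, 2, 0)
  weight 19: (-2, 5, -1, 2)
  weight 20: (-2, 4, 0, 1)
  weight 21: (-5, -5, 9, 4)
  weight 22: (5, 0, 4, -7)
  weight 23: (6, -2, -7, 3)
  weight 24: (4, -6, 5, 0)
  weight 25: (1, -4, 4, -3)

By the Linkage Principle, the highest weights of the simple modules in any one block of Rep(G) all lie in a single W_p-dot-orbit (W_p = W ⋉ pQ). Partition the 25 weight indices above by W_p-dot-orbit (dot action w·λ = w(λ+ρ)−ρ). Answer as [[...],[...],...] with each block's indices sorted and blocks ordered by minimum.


C ↔ D_4 under row/col permutation; |W(D_4)| = 192.

Each λ_j+ρ reduced to Ā_7; 4-tuples below use C's row order:

  λ_1 → (2, 1, 1, 0)
  λ_2 → (1, 3, 1, 1)
  λ_3 → (2, 0, 2, 1)
  λ_4 → (1, 4, 0, 1)
  λ_5 → (1, 4, 0, 1)
  λ_6 → (1, 3, 2, 0)
  λ_7 → (1, 0, 1, 4)
  λ_8 → (2, 0, 2, 1)
  λ_9 → (1, 0, 1, 4)
  λ_10 → (1, 3, 1, 1)
  λ_11 → (1, 3, 1, 1)
  λ_12 → (2, 1, 1, 0)
  λ_13 → (1, 3, 1, 1)
  λ_14 → (1, 3, 2, 0)
  λ_15 → (2, 1, 1, 0)
  λ_16 → (2, 1, 1, 0)
  λ_17 → (1, 3, 2, 0)
  λ_18 → (1, 3, 2, 0)
  λ_19 → (1, 4, 0, 1)
  λ_20 → (1, 4, 0, 1)
  λ_21 → (2, 1, 1, 0)
  λ_22 → (1, 4, 0, 1)
  λ_23 → (1, 3, 2, 0)
  λ_24 → (1, 0, 1, 4)
  λ_25 → (2, 0, 2, 1)

Partition of {1..25} into 6 W_7-dot-orbits:

[[1, 12, 15, 16, 21], [2, 10, 11, 13], [3, 8, 25], [4, 5, 19, 20, 22], [6, 14, 17, 18, 23], [7, 9, 24]]


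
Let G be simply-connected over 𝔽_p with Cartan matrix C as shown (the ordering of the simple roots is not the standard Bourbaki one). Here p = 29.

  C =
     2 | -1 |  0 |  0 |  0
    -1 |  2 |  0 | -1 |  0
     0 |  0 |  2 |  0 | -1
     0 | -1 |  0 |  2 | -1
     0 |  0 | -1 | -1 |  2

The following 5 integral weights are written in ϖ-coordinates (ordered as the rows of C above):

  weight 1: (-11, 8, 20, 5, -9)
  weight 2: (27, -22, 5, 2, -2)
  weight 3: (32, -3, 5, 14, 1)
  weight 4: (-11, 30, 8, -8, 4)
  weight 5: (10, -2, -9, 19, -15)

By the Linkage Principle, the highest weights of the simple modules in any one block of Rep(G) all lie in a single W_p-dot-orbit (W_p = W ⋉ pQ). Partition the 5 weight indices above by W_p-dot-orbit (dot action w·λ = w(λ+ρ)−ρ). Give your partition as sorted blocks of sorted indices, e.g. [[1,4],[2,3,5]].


Root system A_5: the 5×5 matrix C matches after relabeling.

λ_j+ρ reflected into Ā_29 (⟨·,θ^∨⟩≤29); 5-tuples as given:

  [1] (7, 2, 13, 1, 5) · [2] (7, 2, 13, 1, 5) · [3] (4, 2, 2, 2, 13) · [4] (1, 14, 2, 5, 0) · [5] (7, 2, 13, 1, 5)

These 5 weights hit 3 W_29-dot-orbits; sizes (3, 1, 1):

[[1, 2, 5], [3], [4]]


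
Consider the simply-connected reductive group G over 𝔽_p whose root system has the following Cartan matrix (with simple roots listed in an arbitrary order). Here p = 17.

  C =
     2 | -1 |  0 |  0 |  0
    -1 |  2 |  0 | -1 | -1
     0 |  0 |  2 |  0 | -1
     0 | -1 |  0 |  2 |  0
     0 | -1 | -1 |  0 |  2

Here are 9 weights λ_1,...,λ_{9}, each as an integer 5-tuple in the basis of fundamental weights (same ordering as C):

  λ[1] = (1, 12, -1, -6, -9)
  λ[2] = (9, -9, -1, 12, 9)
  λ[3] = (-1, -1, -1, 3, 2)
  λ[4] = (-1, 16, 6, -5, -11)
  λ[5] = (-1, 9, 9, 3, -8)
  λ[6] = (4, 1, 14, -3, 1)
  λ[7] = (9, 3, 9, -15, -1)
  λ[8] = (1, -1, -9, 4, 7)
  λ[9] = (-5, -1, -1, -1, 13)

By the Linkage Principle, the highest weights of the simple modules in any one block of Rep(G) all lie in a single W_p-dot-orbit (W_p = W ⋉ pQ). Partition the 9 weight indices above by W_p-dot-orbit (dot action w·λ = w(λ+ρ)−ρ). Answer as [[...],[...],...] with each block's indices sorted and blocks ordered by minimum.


Dynkin diagram of C (from the 8 off-diagonal −1 entries): D_5.

Alcove-folded reps (p=17, 9 weights, presented ϖ-order):

  λ_1+ρ ↦ (2, 0, 8, 5, 0) · λ_2+ρ ↦ (2, 0, 8, 5, 0) · λ_3+ρ ↦ (0, 0, 0, 4, 3) · λ_4+ρ ↦ (0, 0, 0, 4, 3) · λ_5+ρ ↦ (0, 0, 0, 4, 3) · λ_6+ρ ↦ (2, 0, 8, 5, 0) · λ_7+ρ ↦ (0, 0, 0, 4, 3) · λ_8+ρ ↦ (2, 0, 8, 5, 0) · λ_9+ρ ↦ (0, 0, 0, 4, 3)

Linkage partition of the 9 weights (2 classes, p=17):

[[1, 2, 6, 8], [3, 4, 5, 7, 9]]


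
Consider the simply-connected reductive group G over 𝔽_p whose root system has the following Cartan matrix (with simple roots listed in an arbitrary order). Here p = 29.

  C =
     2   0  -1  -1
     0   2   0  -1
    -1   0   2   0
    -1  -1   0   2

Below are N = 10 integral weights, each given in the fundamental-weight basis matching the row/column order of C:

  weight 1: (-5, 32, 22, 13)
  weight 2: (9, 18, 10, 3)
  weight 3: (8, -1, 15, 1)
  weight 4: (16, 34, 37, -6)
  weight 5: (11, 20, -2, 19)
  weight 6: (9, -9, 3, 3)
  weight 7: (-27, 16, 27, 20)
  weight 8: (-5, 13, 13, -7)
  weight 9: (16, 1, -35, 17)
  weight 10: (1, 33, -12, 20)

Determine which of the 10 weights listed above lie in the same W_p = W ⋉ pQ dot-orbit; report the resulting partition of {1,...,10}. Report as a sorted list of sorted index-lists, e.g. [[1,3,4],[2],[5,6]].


A_4 Cartan matrix, 4 simple roots permuted; ρ=(1,1,1,1).

Each λ_j+ρ reduced to Ā_29; 4-tuples below use C's row order:

  [1] (6, 4, 4, 4) · [2] (6, 4, 4, 4) · [3] (9, 0, 16, 2) · [4] (12, 1, 9, 5) · [5] (12, 1, 9, 5) · [6] (6, 4, 4, 4) · [7] (12, 1, 9, 5) · [8] (6, 4, 4, 4) · [9] (12, 1, 9, 5) · [10] (12, 1, 9, 5)

3 distinct reps among the 10 weights ⇒ 3 W_29-linkage classes:

[[1, 2, 6, 8], [3], [4, 5, 7, 9, 10]]


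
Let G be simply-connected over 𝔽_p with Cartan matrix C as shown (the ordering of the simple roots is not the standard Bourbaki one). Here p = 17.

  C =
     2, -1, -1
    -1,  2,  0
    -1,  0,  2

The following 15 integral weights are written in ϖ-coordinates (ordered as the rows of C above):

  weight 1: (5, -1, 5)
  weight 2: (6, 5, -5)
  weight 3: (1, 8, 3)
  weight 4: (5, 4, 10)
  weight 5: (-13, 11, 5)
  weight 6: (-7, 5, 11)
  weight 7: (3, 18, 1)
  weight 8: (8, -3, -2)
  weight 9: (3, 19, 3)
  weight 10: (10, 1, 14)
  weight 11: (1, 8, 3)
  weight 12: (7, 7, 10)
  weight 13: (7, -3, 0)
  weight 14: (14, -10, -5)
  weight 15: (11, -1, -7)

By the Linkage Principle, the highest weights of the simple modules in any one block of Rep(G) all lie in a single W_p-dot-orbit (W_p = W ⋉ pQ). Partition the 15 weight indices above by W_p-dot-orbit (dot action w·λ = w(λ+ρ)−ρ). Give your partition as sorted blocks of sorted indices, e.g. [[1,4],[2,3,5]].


Dynkin diagram of C (from the 4 off-diagonal −1 entries): A_3.

Folding the 15 weights λ_j+ρ into Ā_17 (reps in the given 3-coord order):

  λ_1 → (6, 0, 6) · λ_2 → (3, 6, 4) · λ_3 → (2, 9, 4) · λ_4 → (6, 0, 6) · λ_5 → (6, 0, 6) · λ_6 → (6, 0, 6) · λ_7 → (2, 9, 4) · λ_8 → (6, 2, 1) · λ_9 → (3, 6, 4) · λ_10 → (2, 9, 4) · λ_11 → (2, 9, 4) · λ_12 → (6, 2, 1) · λ_13 → (6, 2, 1) · λ_14 → (2, 9, 4) · λ_15 → (6, 0, 6)

Grouping the 15 weights by Ā_17-representative: 4 linkage classes.

[[1, 4, 5, 6, 15], [2, 9], [3, 7, 10, 11, 14], [8, 12, 13]]


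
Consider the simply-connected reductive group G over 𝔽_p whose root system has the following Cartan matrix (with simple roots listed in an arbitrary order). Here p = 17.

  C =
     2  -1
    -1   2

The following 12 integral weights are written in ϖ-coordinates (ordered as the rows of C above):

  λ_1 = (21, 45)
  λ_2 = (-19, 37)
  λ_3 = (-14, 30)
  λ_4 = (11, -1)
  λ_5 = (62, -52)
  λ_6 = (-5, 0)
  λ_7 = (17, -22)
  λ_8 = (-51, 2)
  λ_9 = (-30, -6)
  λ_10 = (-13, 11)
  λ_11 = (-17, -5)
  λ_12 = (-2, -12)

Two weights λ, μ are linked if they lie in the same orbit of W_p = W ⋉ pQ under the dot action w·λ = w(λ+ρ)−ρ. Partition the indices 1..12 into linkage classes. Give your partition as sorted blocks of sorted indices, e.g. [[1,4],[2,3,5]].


Cartan matrix: type A_2 (|W|=6); un-permuting the 2 rows.

Each λ_j+ρ reduced to Ā_17; 2-tuples below use C's row order:

  λ_1 → (12, 0) · λ_2 → (1, 3) · λ_3 → (1, 3) · λ_4 → (12, 0) · λ_5 → (12, 0) · λ_6 → (1, 3) · λ_7 → (1, 13) · λ_8 → (1, 3) · λ_9 → (12, 0) · λ_10 → (12, 0) · λ_11 → (1, 13) · λ_12 → (11, 1)

4 distinct reps among the 12 weights ⇒ 4 W_17-linkage classes:

[[1, 4, 5, 9, 10], [2, 3, 6, 8], [7, 11], [12]]


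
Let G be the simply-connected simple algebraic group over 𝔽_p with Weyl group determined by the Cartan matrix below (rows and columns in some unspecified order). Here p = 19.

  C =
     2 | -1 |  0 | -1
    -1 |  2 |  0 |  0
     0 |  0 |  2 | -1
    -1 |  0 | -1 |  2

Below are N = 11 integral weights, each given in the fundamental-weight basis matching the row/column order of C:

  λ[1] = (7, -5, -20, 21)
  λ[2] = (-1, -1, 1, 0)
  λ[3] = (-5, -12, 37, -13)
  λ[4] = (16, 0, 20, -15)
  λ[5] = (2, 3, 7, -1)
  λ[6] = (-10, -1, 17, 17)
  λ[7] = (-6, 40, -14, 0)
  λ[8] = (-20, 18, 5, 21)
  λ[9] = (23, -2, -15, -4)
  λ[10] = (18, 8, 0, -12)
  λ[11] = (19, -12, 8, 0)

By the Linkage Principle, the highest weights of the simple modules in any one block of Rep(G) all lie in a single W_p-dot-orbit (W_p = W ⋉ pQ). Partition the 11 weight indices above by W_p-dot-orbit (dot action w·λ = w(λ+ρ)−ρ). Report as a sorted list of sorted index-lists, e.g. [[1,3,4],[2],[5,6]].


Dynkin diagram of C (from the 6 off-diagonal −1 entries): A_4.

Each λ_j+ρ reduced to Ā_19; 4-tuples below use C's row order:

  λ_1+ρ ↦ (3, 4, 8, 0)
  λ_2+ρ ↦ (0, 0, 2, 1)
  λ_3+ρ ↦ (3, 4, 8, 0)
  λ_4+ρ ↦ (2, 3, 1, 12)
  λ_5+ρ ↦ (3, 4, 8, 0)
  λ_6+ρ ↦ (8, 0, 1, 1)
  λ_7+ρ ↦ (2, 3, 1, 12)
  λ_8+ρ ↦ (10, 6, 0, 0)
  λ_9+ρ ↦ (2, 3, 1, 12)
  λ_10+ρ ↦ (8, 0, 1, 1)
  λ_11+ρ ↦ (8, 0, 1, 1)

The 11 indices split into 5 linkage classes (same alcove rep ⇔ same W_19-dot-orbit):

[[1, 3, 5], [2], [4, 7, 9], [6, 10, 11], [8]]


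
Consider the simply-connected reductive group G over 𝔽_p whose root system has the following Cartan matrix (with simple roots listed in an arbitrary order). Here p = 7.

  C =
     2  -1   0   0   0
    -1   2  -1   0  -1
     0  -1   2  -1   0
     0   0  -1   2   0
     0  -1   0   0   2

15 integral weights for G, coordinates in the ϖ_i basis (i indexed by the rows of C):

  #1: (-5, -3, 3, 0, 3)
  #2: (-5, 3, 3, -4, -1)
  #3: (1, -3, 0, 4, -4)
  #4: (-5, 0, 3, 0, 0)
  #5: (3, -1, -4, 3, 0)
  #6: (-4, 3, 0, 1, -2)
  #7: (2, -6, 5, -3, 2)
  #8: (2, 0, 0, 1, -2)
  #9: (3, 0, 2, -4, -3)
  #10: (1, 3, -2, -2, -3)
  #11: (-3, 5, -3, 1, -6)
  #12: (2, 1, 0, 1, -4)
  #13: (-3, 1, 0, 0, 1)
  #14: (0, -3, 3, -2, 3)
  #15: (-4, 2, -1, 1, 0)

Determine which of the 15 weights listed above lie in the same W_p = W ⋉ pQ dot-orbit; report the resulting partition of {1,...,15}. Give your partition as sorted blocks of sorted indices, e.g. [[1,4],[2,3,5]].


Type D_5, rank 5, |W|=1920; reorder rows/cols to standard.

Folding the 15 weights λ_j+ρ into Ā_7 (reps in the given 5-coord order):

  λ_1 → (2, 0, 1, 1, 2);  λ_2 → (3, 0, 0, 2, 1);  λ_3 → (1, 1, 0, 1, 2);  λ_4 → (1, 1, 0, 1, 2);  λ_5 → (1, 1, 0, 1, 2);  λ_6 → (3, 0, 0, 2, 1);  λ_7 → (2, 0, 1, 1, 2);  λ_8 → (3, 0, 0, 2, 1);  λ_9 → (3, 0, 0, 2, 1);  λ_10 → (2, 0, 1, 1, 2);  λ_11 → (1, 1, 0, 1, 2);  λ_12 → (2, 0, 1, 1, 2);  λ_13 → (2, 0, 1, 1, 2);  λ_14 → (1, 1, 0, 1, 2);  λ_15 → (3, 0, 0, 2, 1)

3 distinct reps among the 15 weights ⇒ 3 W_7-linkage classes:

[[1, 7, 10, 12, 13], [2, 6, 8, 9, 15], [3, 4, 5, 11, 14]]


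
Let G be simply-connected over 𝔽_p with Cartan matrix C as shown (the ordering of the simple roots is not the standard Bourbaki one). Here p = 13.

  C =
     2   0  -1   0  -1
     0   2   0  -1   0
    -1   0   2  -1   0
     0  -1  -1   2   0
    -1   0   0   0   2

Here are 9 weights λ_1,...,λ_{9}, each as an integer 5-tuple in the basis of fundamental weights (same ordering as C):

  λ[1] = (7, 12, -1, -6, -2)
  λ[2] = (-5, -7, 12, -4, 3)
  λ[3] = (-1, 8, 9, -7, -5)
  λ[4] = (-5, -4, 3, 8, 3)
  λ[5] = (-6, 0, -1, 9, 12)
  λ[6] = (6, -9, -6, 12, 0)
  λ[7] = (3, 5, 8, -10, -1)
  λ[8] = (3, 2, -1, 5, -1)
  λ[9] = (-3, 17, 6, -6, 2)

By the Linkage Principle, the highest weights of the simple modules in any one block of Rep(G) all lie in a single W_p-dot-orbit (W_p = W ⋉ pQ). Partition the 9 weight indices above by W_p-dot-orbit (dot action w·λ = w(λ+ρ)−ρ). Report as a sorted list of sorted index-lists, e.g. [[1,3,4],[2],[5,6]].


C ↔ A_5 under row/col permutation; |W(A_5)| = 720.

λ_j+ρ reflected into Ā_13 (⟨·,θ^∨⟩≤13); 5-tuples as given:

  [1] (0, 5, 5, 0, 2) · [2] (4, 3, 0, 6, 0) · [3] (4, 3, 0, 6, 0) · [4] (4, 3, 0, 6, 0) · [5] (0, 5, 5, 0, 2) · [6] (0, 5, 5, 0, 2) · [7] (4, 3, 0, 6, 0) · [8] (4, 3, 0, 6, 0) · [9] (0, 5, 5, 0, 2)

The 9 indices split into 2 linkage classes (same alcove rep ⇔ same W_13-dot-orbit):

[[1, 5, 6, 9], [2, 3, 4, 7, 8]]


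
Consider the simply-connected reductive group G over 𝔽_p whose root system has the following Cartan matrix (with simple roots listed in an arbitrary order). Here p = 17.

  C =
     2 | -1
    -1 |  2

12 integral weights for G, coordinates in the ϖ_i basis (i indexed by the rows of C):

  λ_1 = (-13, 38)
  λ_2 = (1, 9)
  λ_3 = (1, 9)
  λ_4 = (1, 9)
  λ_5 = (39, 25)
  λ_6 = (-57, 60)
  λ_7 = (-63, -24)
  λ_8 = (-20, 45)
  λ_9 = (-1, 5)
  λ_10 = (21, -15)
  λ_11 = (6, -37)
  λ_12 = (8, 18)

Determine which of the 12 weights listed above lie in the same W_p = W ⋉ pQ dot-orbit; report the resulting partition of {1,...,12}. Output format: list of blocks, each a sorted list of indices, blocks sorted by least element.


Dynkin diagram of C (from the 2 off-diagonal −1 entries): A_2.

λ_j+ρ reflected into Ā_17 (⟨·,θ^∨⟩≤17); 2-tuples as given:

    [1] (5, 5)
    [2] (2, 10)
    [3] (2, 10)
    [4] (2, 10)
    [5] (2, 6)
    [6] (5, 5)
    [7] (0, 6)
    [8] (2, 10)
    [9] (0, 6)
    [10] (3, 9)
    [11] (2, 10)
    [12] (2, 6)

Linkage partition of the 12 weights (5 classes, p=17):

[[1, 6], [2, 3, 4, 8, 11], [5, 12], [7, 9], [10]]


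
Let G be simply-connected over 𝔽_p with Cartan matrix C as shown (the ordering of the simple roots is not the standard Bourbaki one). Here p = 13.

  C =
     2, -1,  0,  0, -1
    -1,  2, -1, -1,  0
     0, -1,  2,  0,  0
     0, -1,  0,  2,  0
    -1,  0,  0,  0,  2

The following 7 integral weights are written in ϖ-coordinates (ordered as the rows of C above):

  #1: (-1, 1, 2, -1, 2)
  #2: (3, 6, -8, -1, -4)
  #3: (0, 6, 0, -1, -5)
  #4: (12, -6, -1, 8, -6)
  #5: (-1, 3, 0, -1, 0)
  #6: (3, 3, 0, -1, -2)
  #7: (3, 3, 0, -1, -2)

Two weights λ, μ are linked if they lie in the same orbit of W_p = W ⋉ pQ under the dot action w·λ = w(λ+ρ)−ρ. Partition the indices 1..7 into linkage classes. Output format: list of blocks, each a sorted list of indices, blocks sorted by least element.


C ↔ D_5 under row/col permutation; |W(D_5)| = 1920.

Folding the 7 weights λ_j+ρ into Ā_13 (reps in the given 5-coord order):

  λ_1+ρ ↦ (0, 2, 3, 0, 3);  λ_2+ρ ↦ (1, 0, 7, 0, 3);  λ_3+ρ ↦ (0, 4, 1, 0, 1);  λ_4+ρ ↦ (0, 4, 1, 0, 1);  λ_5+ρ ↦ (0, 4, 1, 0, 1);  λ_6+ρ ↦ (0, 4, 1, 0, 1);  λ_7+ρ ↦ (0, 4, 1, 0, 1)

Grouping the 7 weights by Ā_13-representative: 3 linkage classes.

[[1], [2], [3, 4, 5, 6, 7]]


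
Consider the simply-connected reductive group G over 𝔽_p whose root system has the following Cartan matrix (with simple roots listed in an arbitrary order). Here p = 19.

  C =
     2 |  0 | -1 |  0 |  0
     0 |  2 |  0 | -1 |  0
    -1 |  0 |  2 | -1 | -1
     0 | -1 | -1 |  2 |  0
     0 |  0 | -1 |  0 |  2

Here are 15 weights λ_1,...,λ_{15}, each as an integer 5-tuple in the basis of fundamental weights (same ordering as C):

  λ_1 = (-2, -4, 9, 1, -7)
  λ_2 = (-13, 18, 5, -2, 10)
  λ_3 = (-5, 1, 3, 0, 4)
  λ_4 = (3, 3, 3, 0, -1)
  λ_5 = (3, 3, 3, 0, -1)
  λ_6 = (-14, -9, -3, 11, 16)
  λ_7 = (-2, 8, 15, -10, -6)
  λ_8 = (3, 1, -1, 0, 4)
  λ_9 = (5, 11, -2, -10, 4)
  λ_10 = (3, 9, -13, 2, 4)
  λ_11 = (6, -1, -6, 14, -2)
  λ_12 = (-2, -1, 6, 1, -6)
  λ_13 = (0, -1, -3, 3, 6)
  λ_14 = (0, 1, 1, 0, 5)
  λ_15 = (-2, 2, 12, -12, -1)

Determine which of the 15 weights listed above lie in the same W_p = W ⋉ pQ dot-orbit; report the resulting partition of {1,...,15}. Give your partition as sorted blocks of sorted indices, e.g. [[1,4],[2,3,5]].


C ↔ D_5 under row/col permutation; |W(D_5)| = 1920.

Ā_19 reps of the 15 weights (D_5, coords as presented):

  1: (1, 2, 2, 1, 6) · 2: (4, 2, 0, 1, 5) · 3: (4, 2, 0, 1, 5) · 4: (4, 4, 4, 1, 0) · 5: (4, 4, 4, 1, 0) · 6: (2, 3, 2, 0, 2) · 7: (1, 0, 1, 2, 5) · 8: (4, 2, 0, 1, 5) · 9: (4, 2, 0, 1, 5) · 10: (4, 2, 0, 1, 5) · 11: (1, 0, 1, 2, 5) · 12: (1, 0, 1, 2, 5) · 13: (1, 0, 1, 2, 5) · 14: (1, 2, 2, 1, 6) · 15: (1, 8, 1, 3, 0)

Grouping the 15 weights by Ā_19-representative: 6 linkage classes.

[[1, 14], [2, 3, 8, 9, 10], [4, 5], [6], [7, 11, 12, 13], [15]]


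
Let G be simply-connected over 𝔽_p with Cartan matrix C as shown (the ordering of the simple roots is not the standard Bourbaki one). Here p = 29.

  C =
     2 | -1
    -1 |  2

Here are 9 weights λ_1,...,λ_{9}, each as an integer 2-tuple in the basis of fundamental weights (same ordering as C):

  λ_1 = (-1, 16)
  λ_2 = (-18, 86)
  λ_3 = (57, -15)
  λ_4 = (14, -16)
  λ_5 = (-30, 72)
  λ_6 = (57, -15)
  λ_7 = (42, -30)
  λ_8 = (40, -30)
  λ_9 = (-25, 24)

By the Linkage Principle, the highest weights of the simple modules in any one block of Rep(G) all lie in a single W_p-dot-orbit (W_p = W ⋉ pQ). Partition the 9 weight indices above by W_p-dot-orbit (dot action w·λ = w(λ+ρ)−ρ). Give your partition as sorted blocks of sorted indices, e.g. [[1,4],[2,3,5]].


A_2 Cartan matrix, 2 simple roots permuted; ρ=(1,1).

W_29-reps of the 9 weights in Ā_29 (same 2-coord order as C):

  λ_1+ρ ↦ (0, 17);  λ_2+ρ ↦ (0, 17);  λ_3+ρ ↦ (0, 15);  λ_4+ρ ↦ (0, 15);  λ_5+ρ ↦ (0, 15);  λ_6+ρ ↦ (0, 15);  λ_7+ρ ↦ (0, 15);  λ_8+ρ ↦ (0, 17);  λ_9+ρ ↦ (24, 1)

Partition of {1..9} into 3 W_29-dot-orbits:

[[1, 2, 8], [3, 4, 5, 6, 7], [9]]


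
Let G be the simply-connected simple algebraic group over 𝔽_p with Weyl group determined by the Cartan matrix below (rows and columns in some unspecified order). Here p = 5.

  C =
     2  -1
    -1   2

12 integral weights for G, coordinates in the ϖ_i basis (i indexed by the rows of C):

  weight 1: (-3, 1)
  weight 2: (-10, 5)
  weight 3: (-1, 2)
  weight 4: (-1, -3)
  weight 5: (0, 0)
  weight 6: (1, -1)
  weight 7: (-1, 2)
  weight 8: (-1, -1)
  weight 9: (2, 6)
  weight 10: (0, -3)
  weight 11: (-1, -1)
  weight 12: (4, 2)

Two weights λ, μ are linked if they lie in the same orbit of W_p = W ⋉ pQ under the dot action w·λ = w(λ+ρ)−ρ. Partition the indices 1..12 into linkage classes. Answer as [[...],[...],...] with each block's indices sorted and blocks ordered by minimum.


Type A_2, rank 2, |W|=6; reorder rows/cols to standard.

Each λ_j+ρ reduced to Ā_5; 2-tuples below use C's row order:

  1: (2, 0)
  2: (1, 1)
  3: (0, 3)
  4: (2, 0)
  5: (1, 1)
  6: (2, 0)
  7: (0, 3)
  8: (0, 0)
  9: (2, 0)
  10: (1, 1)
  11: (0, 0)
  12: (2, 0)

The 12 indices split into 4 linkage classes (same alcove rep ⇔ same W_5-dot-orbit):

[[1, 4, 6, 9, 12], [2, 5, 10], [3, 7], [8, 11]]


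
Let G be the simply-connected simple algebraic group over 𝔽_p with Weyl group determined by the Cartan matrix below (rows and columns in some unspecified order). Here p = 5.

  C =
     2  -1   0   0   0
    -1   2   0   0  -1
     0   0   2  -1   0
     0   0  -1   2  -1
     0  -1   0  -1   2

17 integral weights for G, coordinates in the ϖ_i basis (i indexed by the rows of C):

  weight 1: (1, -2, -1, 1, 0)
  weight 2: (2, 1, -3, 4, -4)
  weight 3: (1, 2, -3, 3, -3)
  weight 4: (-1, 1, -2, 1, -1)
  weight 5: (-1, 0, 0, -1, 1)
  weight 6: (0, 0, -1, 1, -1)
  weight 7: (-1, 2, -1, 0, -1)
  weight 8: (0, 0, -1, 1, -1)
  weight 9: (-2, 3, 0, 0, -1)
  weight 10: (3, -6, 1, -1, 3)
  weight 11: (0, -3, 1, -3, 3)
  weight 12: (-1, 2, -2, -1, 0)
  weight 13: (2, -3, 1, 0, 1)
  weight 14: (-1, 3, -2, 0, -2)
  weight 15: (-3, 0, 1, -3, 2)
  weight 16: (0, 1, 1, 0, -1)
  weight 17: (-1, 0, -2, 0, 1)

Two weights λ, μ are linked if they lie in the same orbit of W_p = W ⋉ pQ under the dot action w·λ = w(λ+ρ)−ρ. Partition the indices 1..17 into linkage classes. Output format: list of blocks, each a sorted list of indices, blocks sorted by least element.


Type A_5, rank 5, |W|=720; reorder rows/cols to standard.

Each λ_j+ρ reduced to Ā_5; 5-tuples below use C's row order:

  λ_1 → (1, 1, 0, 2, 0) · λ_2 → (0, 1, 0, 0, 2) · λ_3 → (0, 1, 0, 0, 2) · λ_4 → (0, 2, 1, 1, 0) · λ_5 → (0, 1, 1, 0, 2) · λ_6 → (1, 1, 0, 2, 0) · λ_7 → (0, 3, 0, 1, 0) · λ_8 → (1, 1, 0, 2, 0) · λ_9 → (0, 3, 0, 1, 0) · λ_10 → (0, 3, 0, 1, 0) · λ_11 → (1, 1, 0, 2, 0) · λ_12 → (0, 3, 0, 1, 0) · λ_13 → (0, 2, 1, 1, 0) · λ_14 → (0, 3, 0, 1, 0) · λ_15 → (1, 1, 0, 2, 0) · λ_16 → (0, 2, 1, 1, 0) · λ_17 → (0, 1, 1, 0, 2)

Linkage partition of the 17 weights (5 classes, p=5):

[[1, 6, 8, 11, 15], [2, 3], [4, 13, 16], [5, 17], [7, 9, 10, 12, 14]]
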